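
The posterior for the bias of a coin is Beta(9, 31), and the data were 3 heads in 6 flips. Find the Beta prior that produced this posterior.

Under Beta–binomial conjugacy the posterior parameters are (α+s, β+f).
So α = 9 − 3 = 6 and β = 31 − 3 = 28.

Beta(6, 28)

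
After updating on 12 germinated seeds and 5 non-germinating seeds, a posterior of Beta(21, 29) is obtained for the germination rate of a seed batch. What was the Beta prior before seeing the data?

Beta(9, 24)

Beta is conjugate to the binomial likelihood: posterior = Beta(α+s, β+f).
Subtract the data counts: 21−12=9, 29−5=24.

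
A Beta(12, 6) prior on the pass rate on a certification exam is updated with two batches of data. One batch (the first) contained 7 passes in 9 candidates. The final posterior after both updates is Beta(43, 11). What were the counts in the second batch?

Sequential conjugate updates are equivalent to a single update on the pooled data, so total successes = posterior α − prior α and total failures = posterior β − prior β.
Total across both batches: 43−12=31 passes, 11−6=5 failures.
Subtract the first batch: 31−7=24 passes and 5−2=3 failures.

24 passes and 3 failures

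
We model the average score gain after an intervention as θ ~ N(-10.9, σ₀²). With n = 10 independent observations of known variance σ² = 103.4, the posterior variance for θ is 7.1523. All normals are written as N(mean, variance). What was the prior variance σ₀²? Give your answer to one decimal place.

For the Normal–Normal model with known σ², precisions add: τ_n = τ₀ + n/σ².
So 1/σ₀² = 1/7.1523 − 10/103.4 = 0.139815 − 0.096712 = 0.043103.
Hence σ₀² = 1/0.043103 ≈ 23.2.

σ₀² = 23.2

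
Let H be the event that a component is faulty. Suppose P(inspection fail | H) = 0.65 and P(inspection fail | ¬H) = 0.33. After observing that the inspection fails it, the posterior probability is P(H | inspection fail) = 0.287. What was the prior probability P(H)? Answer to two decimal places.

Bayes' rule in odds form gives O(H|E) = O(H)·[P(E|H)/P(E|¬H)], hence O(H) = O(H|E)/LR.
Posterior odds = 0.287/(1−0.287) = 0.4025. LR = 0.65/0.33 = 1.9697.
Prior odds = 0.4025/1.9697 = 0.2043, so P(H) = 0.2043/(1+0.2043) ≈ 0.17.

P(H) = 0.17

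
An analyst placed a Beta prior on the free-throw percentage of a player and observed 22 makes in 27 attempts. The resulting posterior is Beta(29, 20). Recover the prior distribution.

Beta(7, 15)

Beta is conjugate to the binomial likelihood: posterior = Beta(α+s, β+f).
Subtract the data counts: 29−22=7, 20−5=15.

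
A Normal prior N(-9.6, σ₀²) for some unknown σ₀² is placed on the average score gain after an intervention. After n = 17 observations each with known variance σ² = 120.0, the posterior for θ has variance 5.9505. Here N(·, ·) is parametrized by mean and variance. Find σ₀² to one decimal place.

σ₀² = 37.9

Posterior precision equals prior precision plus data precision: 1/σ_n² = 1/σ₀² + n/σ².
So 1/σ₀² = 1/5.9505 − 17/120.0 = 0.168053 − 0.141667 = 0.026386.
Hence σ₀² = 1/0.026386 ≈ 37.9.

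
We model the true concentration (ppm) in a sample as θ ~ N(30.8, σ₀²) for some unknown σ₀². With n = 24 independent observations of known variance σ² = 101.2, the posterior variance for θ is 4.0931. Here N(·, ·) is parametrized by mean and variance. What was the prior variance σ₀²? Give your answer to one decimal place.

σ₀² = 139.7

Posterior precision equals prior precision plus data precision: 1/σ_n² = 1/σ₀² + n/σ².
So 1/σ₀² = 1/4.0931 − 24/101.2 = 0.244314 − 0.237154 = 0.007160.
Hence σ₀² = 1/0.007160 ≈ 139.7.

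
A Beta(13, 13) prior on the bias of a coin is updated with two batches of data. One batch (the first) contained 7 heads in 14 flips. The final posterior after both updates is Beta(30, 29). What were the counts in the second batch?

Sequential conjugate updates are equivalent to a single update on the pooled data, so total successes = posterior α − prior α and total failures = posterior β − prior β.
Total across both batches: 30−13=17 heads, 29−13=16 tails.
Subtract the first batch: 17−7=10 heads and 16−7=9 tails.

10 heads and 9 tails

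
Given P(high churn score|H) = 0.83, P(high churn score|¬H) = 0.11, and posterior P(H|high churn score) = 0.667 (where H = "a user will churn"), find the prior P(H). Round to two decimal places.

Bayes' rule in odds form gives O(H|E) = O(H)·[P(E|H)/P(E|¬H)], hence O(H) = O(H|E)/LR.
Posterior odds = 0.667/(1−0.667) = 2.0030. LR = 0.83/0.11 = 7.5455.
Prior odds = 2.0030/7.5455 = 0.2655, so P(H) = 0.2655/(1+0.2655) ≈ 0.21.

P(H) = 0.21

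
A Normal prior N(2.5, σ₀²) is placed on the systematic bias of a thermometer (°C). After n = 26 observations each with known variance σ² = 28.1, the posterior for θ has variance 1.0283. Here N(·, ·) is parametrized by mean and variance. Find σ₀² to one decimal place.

σ₀² = 21.2

Posterior precision equals prior precision plus data precision: 1/σ_n² = 1/σ₀² + n/σ².
So 1/σ₀² = 1/1.0283 − 26/28.1 = 0.972479 − 0.925267 = 0.047212.
Hence σ₀² = 1/0.047212 ≈ 21.2.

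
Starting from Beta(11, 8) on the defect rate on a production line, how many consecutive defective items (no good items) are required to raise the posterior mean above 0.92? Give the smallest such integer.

k = 82

After k defective items and 0 good items the posterior is Beta(11+k, 8), with mean (11+k)/(11+8+k).
Set (11+k)/(19+k) > 0.92 and solve: k > (0.92·19 − 11)/(1 − 0.92) = 81.000.
The smallest integer exceeding 81.000 is 82, and checking k=82: (93)/(101) = 0.9208 > 0.92.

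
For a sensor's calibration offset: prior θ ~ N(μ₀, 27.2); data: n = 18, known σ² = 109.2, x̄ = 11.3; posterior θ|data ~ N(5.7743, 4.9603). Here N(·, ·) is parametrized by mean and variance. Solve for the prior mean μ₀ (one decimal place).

The posterior mean is a precision-weighted average: μ_n = (τ₀μ₀ + τ_data·x̄)/(τ₀+τ_data), with τ₀=1/σ₀² and τ_data=n/σ².
Here τ₀ = 1/27.2 = 0.036765 and τ_data = 18/109.2 = 0.164835, so τ_n = 0.201600.
Rearranging for μ₀: μ₀ = (μ_n·τ_n − τ_data·x̄)/τ₀ = (5.7743·0.201600 − 0.164835·11.3) / 0.036765 = -0.698537/0.036765 ≈ -19.0.

μ₀ = -19.0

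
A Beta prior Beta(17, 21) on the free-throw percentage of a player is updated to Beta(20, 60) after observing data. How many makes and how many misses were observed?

A Beta(a, b) prior with s successes and f failures in binomial data gives a Beta(a+s, b+f) posterior.
Match parameters: s=20−17=3, f=60−21=39.

3 makes and 39 misses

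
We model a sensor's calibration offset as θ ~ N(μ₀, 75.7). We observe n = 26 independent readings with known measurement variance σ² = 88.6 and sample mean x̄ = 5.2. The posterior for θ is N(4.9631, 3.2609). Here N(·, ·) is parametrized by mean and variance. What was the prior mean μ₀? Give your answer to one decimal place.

μ₀ = -0.3

With known observation variance, the Normal–Normal posterior has precision τ_n = τ₀ + n/σ² and mean μ_n = (τ₀μ₀ + (n/σ²)x̄)/τ_n.
Here τ₀ = 1/75.7 = 0.013210 and τ_data = 26/88.6 = 0.293454, so τ_n = 0.306664.
Rearranging for μ₀: μ₀ = (μ_n·τ_n − τ_data·x̄)/τ₀ = (4.9631·0.306664 − 0.293454·5.2) / 0.013210 = -0.003957/0.013210 ≈ -0.3.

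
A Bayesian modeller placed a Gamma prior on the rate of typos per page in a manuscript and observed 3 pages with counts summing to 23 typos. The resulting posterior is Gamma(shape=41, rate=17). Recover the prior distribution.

Gamma(shape=18, rate=14)

A Gamma(α, β) prior (rate parametrization) on a Poisson rate with n observations summing to S gives posterior Gamma(α+S, β+n).
So α = 41 − 23 = 18 and β = 17 − 3 = 14.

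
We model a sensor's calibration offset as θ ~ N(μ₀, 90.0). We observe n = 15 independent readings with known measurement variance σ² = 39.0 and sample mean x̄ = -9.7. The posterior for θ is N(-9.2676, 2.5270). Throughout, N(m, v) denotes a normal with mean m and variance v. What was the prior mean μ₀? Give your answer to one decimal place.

With known observation variance, the Normal–Normal posterior has precision τ_n = τ₀ + n/σ² and mean μ_n = (τ₀μ₀ + (n/σ²)x̄)/τ_n.
Here τ₀ = 1/90.0 = 0.011111 and τ_data = 15/39.0 = 0.384615, so τ_n = 0.395726.
Rearranging for μ₀: μ₀ = (μ_n·τ_n − τ_data·x̄)/τ₀ = (-9.2676·0.395726 − 0.384615·-9.7) / 0.011111 = 0.063335/0.011111 ≈ 5.7.

μ₀ = 5.7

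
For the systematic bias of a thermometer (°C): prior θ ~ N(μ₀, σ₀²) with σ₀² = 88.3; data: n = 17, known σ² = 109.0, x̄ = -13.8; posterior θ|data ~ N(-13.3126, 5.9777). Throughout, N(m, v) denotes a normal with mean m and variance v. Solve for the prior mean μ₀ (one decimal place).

The posterior mean is a precision-weighted average: μ_n = (τ₀μ₀ + τ_data·x̄)/(τ₀+τ_data), with τ₀=1/σ₀² and τ_data=n/σ².
Here τ₀ = 1/88.3 = 0.011325 and τ_data = 17/109.0 = 0.155963, so τ_n = 0.167288.
Rearranging for μ₀: μ₀ = (μ_n·τ_n − τ_data·x̄)/τ₀ = (-13.3126·0.167288 − 0.155963·-13.8) / 0.011325 = -0.074749/0.011325 ≈ -6.6.

μ₀ = -6.6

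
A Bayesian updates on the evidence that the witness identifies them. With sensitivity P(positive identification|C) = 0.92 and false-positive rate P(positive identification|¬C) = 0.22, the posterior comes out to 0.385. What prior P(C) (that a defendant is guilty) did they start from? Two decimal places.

In odds form, posterior odds = prior odds × likelihood ratio, so prior odds = posterior odds ÷ LR.
Posterior odds = 0.385/(1−0.385) = 0.6260. LR = 0.92/0.22 = 4.1818.
Prior odds = 0.6260/4.1818 = 0.1497, so P(C) = 0.1497/(1+0.1497) ≈ 0.13.

P(C) = 0.13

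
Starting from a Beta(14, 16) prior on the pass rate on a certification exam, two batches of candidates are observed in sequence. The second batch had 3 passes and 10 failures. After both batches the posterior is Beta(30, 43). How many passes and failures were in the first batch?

13 passes and 17 failures

Sequential conjugate updates are equivalent to a single update on the pooled data, so total successes = posterior α − prior α and total failures = posterior β − prior β.
Total across both batches: 30−14=16 passes, 43−16=27 failures.
Subtract the second batch: 16−3=13 passes and 27−10=17 failures.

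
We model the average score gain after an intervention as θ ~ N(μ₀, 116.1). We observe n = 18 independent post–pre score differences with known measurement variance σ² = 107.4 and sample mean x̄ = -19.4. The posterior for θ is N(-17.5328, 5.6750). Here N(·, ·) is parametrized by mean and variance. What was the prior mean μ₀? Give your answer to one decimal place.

With known observation variance, the Normal–Normal posterior has precision τ_n = τ₀ + n/σ² and mean μ_n = (τ₀μ₀ + (n/σ²)x̄)/τ_n.
Here τ₀ = 1/116.1 = 0.008613 and τ_data = 18/107.4 = 0.167598, so τ_n = 0.176211.
Rearranging for μ₀: μ₀ = (μ_n·τ_n − τ_data·x̄)/τ₀ = (-17.5328·0.176211 − 0.167598·-19.4) / 0.008613 = 0.161929/0.008613 ≈ 18.8.

μ₀ = 18.8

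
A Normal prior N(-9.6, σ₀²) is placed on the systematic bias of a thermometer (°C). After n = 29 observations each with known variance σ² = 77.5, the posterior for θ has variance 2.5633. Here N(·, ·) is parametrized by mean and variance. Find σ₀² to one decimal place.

σ₀² = 62.8

For the Normal–Normal model with known σ², precisions add: τ_n = τ₀ + n/σ².
So 1/σ₀² = 1/2.5633 − 29/77.5 = 0.390122 − 0.374194 = 0.015928.
Hence σ₀² = 1/0.015928 ≈ 62.8.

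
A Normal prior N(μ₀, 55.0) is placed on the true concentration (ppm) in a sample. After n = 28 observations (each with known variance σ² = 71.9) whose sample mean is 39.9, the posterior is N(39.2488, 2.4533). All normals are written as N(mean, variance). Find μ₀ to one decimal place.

With known observation variance, the Normal–Normal posterior has precision τ_n = τ₀ + n/σ² and mean μ_n = (τ₀μ₀ + (n/σ²)x̄)/τ_n.
Here τ₀ = 1/55.0 = 0.018182 and τ_data = 28/71.9 = 0.389430, so τ_n = 0.407612.
Rearranging for μ₀: μ₀ = (μ_n·τ_n − τ_data·x̄)/τ₀ = (39.2488·0.407612 − 0.389430·39.9) / 0.018182 = 0.460025/0.018182 ≈ 25.3.

μ₀ = 25.3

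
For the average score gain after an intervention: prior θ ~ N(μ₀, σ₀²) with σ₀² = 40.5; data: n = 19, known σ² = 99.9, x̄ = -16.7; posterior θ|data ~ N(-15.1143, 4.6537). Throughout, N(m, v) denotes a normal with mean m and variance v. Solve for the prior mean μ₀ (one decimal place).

μ₀ = -2.9

With known observation variance, the Normal–Normal posterior has precision τ_n = τ₀ + n/σ² and mean μ_n = (τ₀μ₀ + (n/σ²)x̄)/τ_n.
Here τ₀ = 1/40.5 = 0.024691 and τ_data = 19/99.9 = 0.190190, so τ_n = 0.214881.
Rearranging for μ₀: μ₀ = (μ_n·τ_n − τ_data·x̄)/τ₀ = (-15.1143·0.214881 − 0.190190·-16.7) / 0.024691 = -0.071603/0.024691 ≈ -2.9.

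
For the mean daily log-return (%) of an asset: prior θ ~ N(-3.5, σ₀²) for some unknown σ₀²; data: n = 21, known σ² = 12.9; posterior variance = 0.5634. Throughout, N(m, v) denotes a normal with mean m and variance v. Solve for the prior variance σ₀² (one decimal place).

σ₀² = 6.8

For the Normal–Normal model with known σ², precisions add: τ_n = τ₀ + n/σ².
So 1/σ₀² = 1/0.5634 − 21/12.9 = 1.774938 − 1.627907 = 0.147031.
Hence σ₀² = 1/0.147031 ≈ 6.8.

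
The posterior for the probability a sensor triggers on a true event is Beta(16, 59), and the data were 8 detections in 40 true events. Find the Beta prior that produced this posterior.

Beta(8, 27)

Beta is conjugate to the binomial likelihood: posterior = Beta(a+s, b+f).
So a = 16 − 8 = 8 and b = 59 − 32 = 27.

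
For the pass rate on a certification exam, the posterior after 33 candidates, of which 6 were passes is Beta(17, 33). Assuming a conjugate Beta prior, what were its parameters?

Beta is conjugate to the binomial likelihood: posterior = Beta(α+s, β+f).
So α = 17 − 6 = 11 and β = 33 − 27 = 6.

Beta(11, 6)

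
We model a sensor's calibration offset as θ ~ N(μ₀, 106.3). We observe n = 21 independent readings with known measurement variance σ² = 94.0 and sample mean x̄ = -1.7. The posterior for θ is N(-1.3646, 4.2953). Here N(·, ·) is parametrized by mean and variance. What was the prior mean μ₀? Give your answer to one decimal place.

The posterior mean is a precision-weighted average: μ_n = (τ₀μ₀ + τ_data·x̄)/(τ₀+τ_data), with τ₀=1/σ₀² and τ_data=n/σ².
Here τ₀ = 1/106.3 = 0.009407 and τ_data = 21/94.0 = 0.223404, so τ_n = 0.232811.
Rearranging for μ₀: μ₀ = (μ_n·τ_n − τ_data·x̄)/τ₀ = (-1.3646·0.232811 − 0.223404·-1.7) / 0.009407 = 0.062093/0.009407 ≈ 6.6.

μ₀ = 6.6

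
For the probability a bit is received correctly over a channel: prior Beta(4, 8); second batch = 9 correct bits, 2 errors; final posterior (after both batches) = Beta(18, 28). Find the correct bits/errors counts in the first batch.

5 correct bits and 18 errors

Sequential conjugate updates are equivalent to a single update on the pooled data, so total successes = posterior α − prior α and total failures = posterior β − prior β.
Total across both batches: 18−4=14 correct bits, 28−8=20 errors.
Subtract the second batch: 14−9=5 correct bits and 20−2=18 errors.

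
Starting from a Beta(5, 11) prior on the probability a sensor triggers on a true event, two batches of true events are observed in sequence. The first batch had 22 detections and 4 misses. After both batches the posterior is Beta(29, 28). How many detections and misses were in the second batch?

Because Beta–binomial updating is additive in the counts, the combined data contributed (α_post−α_prior, β_post−β_prior) successes and failures.
Total across both batches: 29−5=24 detections, 28−11=17 misses.
Subtract the first batch: 24−22=2 detections and 17−4=13 misses.

2 detections and 13 misses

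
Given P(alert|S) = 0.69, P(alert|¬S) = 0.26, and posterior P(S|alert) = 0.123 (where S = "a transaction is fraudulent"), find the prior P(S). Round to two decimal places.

Bayes' rule in odds form gives O(S|E) = O(S)·[P(E|S)/P(E|¬S)], hence O(S) = O(S|E)/LR.
Posterior odds = 0.123/(1−0.123) = 0.1403. LR = 0.69/0.26 = 2.6538.
Prior odds = 0.1403/2.6538 = 0.0529, so P(S) = 0.0529/(1+0.0529) ≈ 0.05.

P(S) = 0.05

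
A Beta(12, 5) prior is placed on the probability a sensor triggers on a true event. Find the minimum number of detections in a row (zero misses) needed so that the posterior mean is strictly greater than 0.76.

After k detections and 0 misses the posterior is Beta(12+k, 5), with mean (12+k)/(12+5+k).
Set (12+k)/(17+k) > 0.76 and solve: k > (0.76·17 − 12)/(1 − 0.76) = 3.833.
The smallest integer exceeding 3.833 is 4, and checking k=4: (16)/(21) = 0.7619 > 0.76.

k = 4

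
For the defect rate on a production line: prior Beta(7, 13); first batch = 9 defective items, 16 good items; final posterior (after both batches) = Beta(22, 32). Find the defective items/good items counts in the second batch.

Sequential conjugate updates are equivalent to a single update on the pooled data, so total successes = posterior α − prior α and total failures = posterior β − prior β.
Total across both batches: 22−7=15 defective items, 32−13=19 good items.
Subtract the first batch: 15−9=6 defective items and 19−16=3 good items.

6 defective items and 3 good items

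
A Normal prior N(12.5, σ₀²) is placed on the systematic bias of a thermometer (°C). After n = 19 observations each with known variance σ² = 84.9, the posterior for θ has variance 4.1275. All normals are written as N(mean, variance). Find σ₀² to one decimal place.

σ₀² = 54.1

For the Normal–Normal model with known σ², precisions add: τ_n = τ₀ + n/σ².
So 1/σ₀² = 1/4.1275 − 19/84.9 = 0.242277 − 0.223793 = 0.018484.
Hence σ₀² = 1/0.018484 ≈ 54.1.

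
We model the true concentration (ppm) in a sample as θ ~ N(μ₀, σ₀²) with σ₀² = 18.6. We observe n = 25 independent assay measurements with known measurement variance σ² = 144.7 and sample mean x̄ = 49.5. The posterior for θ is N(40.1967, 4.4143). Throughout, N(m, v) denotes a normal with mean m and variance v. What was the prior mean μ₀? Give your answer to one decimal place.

The posterior mean is a precision-weighted average: μ_n = (τ₀μ₀ + τ_data·x̄)/(τ₀+τ_data), with τ₀=1/σ₀² and τ_data=n/σ².
Here τ₀ = 1/18.6 = 0.053763 and τ_data = 25/144.7 = 0.172771, so τ_n = 0.226534.
Rearranging for μ₀: μ₀ = (μ_n·τ_n − τ_data·x̄)/τ₀ = (40.1967·0.226534 − 0.172771·49.5) / 0.053763 = 0.553755/0.053763 ≈ 10.3.

μ₀ = 10.3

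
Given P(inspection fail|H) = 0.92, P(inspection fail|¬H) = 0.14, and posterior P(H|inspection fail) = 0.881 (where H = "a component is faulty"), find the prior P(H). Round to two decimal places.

Bayes' rule in odds form gives O(H|E) = O(H)·[P(E|H)/P(E|¬H)], hence O(H) = O(H|E)/LR.
Posterior odds = 0.881/(1−0.881) = 7.4034. LR = 0.92/0.14 = 6.5714.
Prior odds = 7.4034/6.5714 = 1.1266, so P(H) = 1.1266/(1+1.1266) ≈ 0.53.

P(H) = 0.53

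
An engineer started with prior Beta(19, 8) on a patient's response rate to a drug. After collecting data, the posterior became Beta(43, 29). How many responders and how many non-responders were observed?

24 responders and 21 non-responders

A Beta(α, β) prior with s successes and f failures in binomial data gives a Beta(α+s, β+f) posterior.
Match parameters: s=43−19=24, f=29−8=21.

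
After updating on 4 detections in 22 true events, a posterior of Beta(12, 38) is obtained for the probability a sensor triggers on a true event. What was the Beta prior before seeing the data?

Under Beta–binomial conjugacy the posterior parameters are (a+s, b+f).
Subtract the data counts: 12−4=8, 38−18=20.

Beta(8, 20)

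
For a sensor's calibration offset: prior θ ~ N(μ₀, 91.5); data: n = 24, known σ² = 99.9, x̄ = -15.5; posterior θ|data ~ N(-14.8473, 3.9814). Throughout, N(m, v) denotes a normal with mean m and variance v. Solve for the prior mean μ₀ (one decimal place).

μ₀ = -0.5

The posterior mean is a precision-weighted average: μ_n = (τ₀μ₀ + τ_data·x̄)/(τ₀+τ_data), with τ₀=1/σ₀² and τ_data=n/σ².
Here τ₀ = 1/91.5 = 0.010929 and τ_data = 24/99.9 = 0.240240, so τ_n = 0.251169.
Rearranging for μ₀: μ₀ = (μ_n·τ_n − τ_data·x̄)/τ₀ = (-14.8473·0.251169 − 0.240240·-15.5) / 0.010929 = -0.005461/0.010929 ≈ -0.5.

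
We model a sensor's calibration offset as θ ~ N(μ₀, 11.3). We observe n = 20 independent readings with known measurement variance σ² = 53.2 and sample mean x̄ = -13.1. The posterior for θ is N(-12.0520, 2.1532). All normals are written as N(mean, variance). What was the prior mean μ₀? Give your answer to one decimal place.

μ₀ = -7.6

With known observation variance, the Normal–Normal posterior has precision τ_n = τ₀ + n/σ² and mean μ_n = (τ₀μ₀ + (n/σ²)x̄)/τ_n.
Here τ₀ = 1/11.3 = 0.088496 and τ_data = 20/53.2 = 0.375940, so τ_n = 0.464436.
Rearranging for μ₀: μ₀ = (μ_n·τ_n − τ_data·x̄)/τ₀ = (-12.0520·0.464436 − 0.375940·-13.1) / 0.088496 = -0.672569/0.088496 ≈ -7.6.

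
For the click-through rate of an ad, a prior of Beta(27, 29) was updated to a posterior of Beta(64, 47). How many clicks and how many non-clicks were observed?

Beta is conjugate to the binomial likelihood: posterior = Beta(a+s, b+f).
So s = 64 − 27 = 37 and f = 47 − 29 = 18.

37 clicks and 18 non-clicks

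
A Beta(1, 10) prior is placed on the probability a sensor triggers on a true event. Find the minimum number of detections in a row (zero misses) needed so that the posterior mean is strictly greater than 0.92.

After k detections and 0 misses the posterior is Beta(1+k, 10), with mean (1+k)/(1+10+k).
Set (1+k)/(11+k) > 0.92 and solve: k > (0.92·11 − 1)/(1 − 0.92) = 114.000.
The smallest integer exceeding 114.000 is 115, and checking k=115: (116)/(126) = 0.9206 > 0.92.

k = 115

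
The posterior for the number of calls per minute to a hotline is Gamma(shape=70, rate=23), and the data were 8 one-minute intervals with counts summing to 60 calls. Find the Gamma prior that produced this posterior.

Gamma(shape=10, rate=15)

A Gamma(α, β) prior (rate parametrization) on a Poisson rate with n observations summing to S gives posterior Gamma(α+S, β+n).
So α = 70 − 60 = 10 and β = 23 − 8 = 15.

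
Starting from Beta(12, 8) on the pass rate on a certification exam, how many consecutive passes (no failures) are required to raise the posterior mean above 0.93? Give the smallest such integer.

After k passes and 0 failures the posterior is Beta(12+k, 8), with mean (12+k)/(12+8+k).
Set (12+k)/(20+k) > 0.93 and solve: k > (0.93·20 − 12)/(1 − 0.93) = 94.286.
The smallest integer exceeding 94.286 is 95.

k = 95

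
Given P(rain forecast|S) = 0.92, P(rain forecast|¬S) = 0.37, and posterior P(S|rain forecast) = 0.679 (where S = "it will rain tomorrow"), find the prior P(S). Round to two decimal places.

P(S) = 0.46

Bayes' rule in odds form gives O(S|E) = O(S)·[P(E|S)/P(E|¬S)], hence O(S) = O(S|E)/LR.
Posterior odds = 0.679/(1−0.679) = 2.1153. LR = 0.92/0.37 = 2.4865.
Prior odds = 2.1153/2.4865 = 0.8507, so P(S) = 0.8507/(1+0.8507) ≈ 0.46.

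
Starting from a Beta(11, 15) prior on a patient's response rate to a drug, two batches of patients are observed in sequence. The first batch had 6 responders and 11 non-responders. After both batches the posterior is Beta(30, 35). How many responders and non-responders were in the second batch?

Because Beta–binomial updating is additive in the counts, the combined data contributed (α_post−α_prior, β_post−β_prior) successes and failures.
Total across both batches: 30−11=19 responders, 35−15=20 non-responders.
Subtract the first batch: 19−6=13 responders and 20−11=9 non-responders.

13 responders and 9 non-responders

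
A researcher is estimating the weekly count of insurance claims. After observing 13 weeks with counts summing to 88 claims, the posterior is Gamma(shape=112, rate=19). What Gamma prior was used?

Gamma(shape=24, rate=6)

A Gamma(α, β) prior (rate parametrization) on a Poisson rate with n observations summing to S gives posterior Gamma(α+S, β+n).
So α = 112 − 88 = 24 and β = 19 − 13 = 6.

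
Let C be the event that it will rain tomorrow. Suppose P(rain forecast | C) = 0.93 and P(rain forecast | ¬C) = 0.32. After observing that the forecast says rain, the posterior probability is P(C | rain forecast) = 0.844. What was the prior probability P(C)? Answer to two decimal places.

P(C) = 0.65

Bayes' rule in odds form gives O(C|E) = O(C)·[P(E|C)/P(E|¬C)], hence O(C) = O(C|E)/LR.
Posterior odds = 0.844/(1−0.844) = 5.4103. LR = 0.93/0.32 = 2.9062.
Prior odds = 5.4103/2.9062 = 1.8616, so P(C) = 1.8616/(1+1.8616) ≈ 0.65.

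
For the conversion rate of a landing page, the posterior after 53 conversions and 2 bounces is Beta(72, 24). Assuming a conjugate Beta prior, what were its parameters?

Beta is conjugate to the binomial likelihood: posterior = Beta(α+s, β+f).
Subtract the data counts: 72−53=19, 24−2=22.

Beta(19, 22)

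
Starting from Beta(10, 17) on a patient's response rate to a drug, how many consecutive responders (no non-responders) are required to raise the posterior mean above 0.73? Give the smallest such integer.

After k responders and 0 non-responders the posterior is Beta(10+k, 17), with mean (10+k)/(10+17+k).
Set (10+k)/(27+k) > 0.73 and solve: k > (0.73·27 − 10)/(1 − 0.73) = 35.963.
The smallest integer exceeding 35.963 is 36, and checking k=36: (46)/(63) = 0.7302 > 0.73.

k = 36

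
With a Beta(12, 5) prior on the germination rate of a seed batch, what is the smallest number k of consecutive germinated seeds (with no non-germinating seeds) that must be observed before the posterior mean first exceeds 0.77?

After k germinated seeds and 0 non-germinating seeds the posterior is Beta(12+k, 5), with mean (12+k)/(12+5+k).
Set (12+k)/(17+k) > 0.77 and solve: k > (0.77·17 − 12)/(1 − 0.77) = 4.739.
The smallest integer exceeding 4.739 is 5, and checking k=5: (17)/(22) = 0.7727 > 0.77.

k = 5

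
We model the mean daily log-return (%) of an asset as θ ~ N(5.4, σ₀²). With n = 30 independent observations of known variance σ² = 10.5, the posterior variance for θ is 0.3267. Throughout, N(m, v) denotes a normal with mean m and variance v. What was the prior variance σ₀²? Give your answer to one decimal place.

σ₀² = 4.9

Posterior precision equals prior precision plus data precision: 1/σ_n² = 1/σ₀² + n/σ².
So 1/σ₀² = 1/0.3267 − 30/10.5 = 3.060912 − 2.857143 = 0.203769.
Hence σ₀² = 1/0.203769 ≈ 4.9.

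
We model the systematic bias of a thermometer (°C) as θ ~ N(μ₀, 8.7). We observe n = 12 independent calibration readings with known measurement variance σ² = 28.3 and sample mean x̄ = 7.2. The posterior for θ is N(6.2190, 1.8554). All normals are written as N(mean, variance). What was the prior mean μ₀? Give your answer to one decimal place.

μ₀ = 2.6

The posterior mean is a precision-weighted average: μ_n = (τ₀μ₀ + τ_data·x̄)/(τ₀+τ_data), with τ₀=1/σ₀² and τ_data=n/σ².
Here τ₀ = 1/8.7 = 0.114943 and τ_data = 12/28.3 = 0.424028, so τ_n = 0.538971.
Rearranging for μ₀: μ₀ = (μ_n·τ_n − τ_data·x̄)/τ₀ = (6.2190·0.538971 − 0.424028·7.2) / 0.114943 = 0.298859/0.114943 ≈ 2.6.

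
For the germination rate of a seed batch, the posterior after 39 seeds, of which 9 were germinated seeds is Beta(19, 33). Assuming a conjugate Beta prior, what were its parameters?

Beta is conjugate to the binomial likelihood: posterior = Beta(α+s, β+f).
So α = 19 − 9 = 10 and β = 33 − 30 = 3.

Beta(10, 3)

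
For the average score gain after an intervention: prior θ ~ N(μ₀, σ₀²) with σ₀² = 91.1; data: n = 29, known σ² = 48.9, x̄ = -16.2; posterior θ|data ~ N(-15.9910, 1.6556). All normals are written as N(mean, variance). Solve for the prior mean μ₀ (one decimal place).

μ₀ = -4.7

The posterior mean is a precision-weighted average: μ_n = (τ₀μ₀ + τ_data·x̄)/(τ₀+τ_data), with τ₀=1/σ₀² and τ_data=n/σ².
Here τ₀ = 1/91.1 = 0.010977 and τ_data = 29/48.9 = 0.593047, so τ_n = 0.604024.
Rearranging for μ₀: μ₀ = (μ_n·τ_n − τ_data·x̄)/τ₀ = (-15.9910·0.604024 − 0.593047·-16.2) / 0.010977 = -0.051586/0.010977 ≈ -4.7.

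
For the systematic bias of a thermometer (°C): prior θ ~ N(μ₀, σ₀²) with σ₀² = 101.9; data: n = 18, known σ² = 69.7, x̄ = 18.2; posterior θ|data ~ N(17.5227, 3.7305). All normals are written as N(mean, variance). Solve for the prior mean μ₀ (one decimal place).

The posterior mean is a precision-weighted average: μ_n = (τ₀μ₀ + τ_data·x̄)/(τ₀+τ_data), with τ₀=1/σ₀² and τ_data=n/σ².
Here τ₀ = 1/101.9 = 0.009814 and τ_data = 18/69.7 = 0.258250, so τ_n = 0.268064.
Rearranging for μ₀: μ₀ = (μ_n·τ_n − τ_data·x̄)/τ₀ = (17.5227·0.268064 − 0.258250·18.2) / 0.009814 = -0.002945/0.009814 ≈ -0.3.

μ₀ = -0.3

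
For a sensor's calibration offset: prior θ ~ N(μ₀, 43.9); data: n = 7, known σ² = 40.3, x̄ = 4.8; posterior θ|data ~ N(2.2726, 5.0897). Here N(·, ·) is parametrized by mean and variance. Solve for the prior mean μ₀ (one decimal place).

With known observation variance, the Normal–Normal posterior has precision τ_n = τ₀ + n/σ² and mean μ_n = (τ₀μ₀ + (n/σ²)x̄)/τ_n.
Here τ₀ = 1/43.9 = 0.022779 and τ_data = 7/40.3 = 0.173697, so τ_n = 0.196476.
Rearranging for μ₀: μ₀ = (μ_n·τ_n − τ_data·x̄)/τ₀ = (2.2726·0.196476 − 0.173697·4.8) / 0.022779 = -0.387234/0.022779 ≈ -17.0.

μ₀ = -17.0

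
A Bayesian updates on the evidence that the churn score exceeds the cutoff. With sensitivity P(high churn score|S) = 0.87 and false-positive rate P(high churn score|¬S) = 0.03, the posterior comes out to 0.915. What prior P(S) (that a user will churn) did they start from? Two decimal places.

In odds form, posterior odds = prior odds × likelihood ratio, so prior odds = posterior odds ÷ LR.
Posterior odds = 0.915/(1−0.915) = 10.7647. LR = 0.87/0.03 = 29.0000.
Prior odds = 10.7647/29.0000 = 0.3712, so P(S) = 0.3712/(1+0.3712) ≈ 0.27.

P(S) = 0.27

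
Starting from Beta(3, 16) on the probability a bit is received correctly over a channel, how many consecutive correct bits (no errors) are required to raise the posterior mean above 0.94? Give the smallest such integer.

k = 248

After k correct bits and 0 errors the posterior is Beta(3+k, 16), with mean (3+k)/(3+16+k).
Set (3+k)/(19+k) > 0.94 and solve: k > (0.94·19 − 3)/(1 − 0.94) = 247.667.
The smallest integer exceeding 247.667 is 248, and checking k=248: (251)/(267) = 0.9401 > 0.94.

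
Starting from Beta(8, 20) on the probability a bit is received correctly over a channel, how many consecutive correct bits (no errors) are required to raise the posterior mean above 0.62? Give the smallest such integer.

k = 25

After k correct bits and 0 errors the posterior is Beta(8+k, 20), with mean (8+k)/(8+20+k).
Set (8+k)/(28+k) > 0.62 and solve: k > (0.62·28 − 8)/(1 − 0.62) = 24.632.
The smallest integer exceeding 24.632 is 25.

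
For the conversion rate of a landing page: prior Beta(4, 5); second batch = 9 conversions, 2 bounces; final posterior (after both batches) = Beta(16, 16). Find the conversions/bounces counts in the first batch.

3 conversions and 9 bounces

Sequential conjugate updates are equivalent to a single update on the pooled data, so total successes = posterior α − prior α and total failures = posterior β − prior β.
Total across both batches: 16−4=12 conversions, 16−5=11 bounces.
Subtract the second batch: 12−9=3 conversions and 11−2=9 bounces.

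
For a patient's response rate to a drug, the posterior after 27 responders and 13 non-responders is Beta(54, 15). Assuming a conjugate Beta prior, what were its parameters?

A Beta(α, β) prior with s successes and f failures in binomial data gives a Beta(α+s, β+f) posterior.
Subtract the data counts: 54−27=27, 15−13=2.

Beta(27, 2)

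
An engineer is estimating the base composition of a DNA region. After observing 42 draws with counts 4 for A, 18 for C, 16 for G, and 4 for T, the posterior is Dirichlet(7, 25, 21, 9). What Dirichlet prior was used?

For a Dirichlet(α) prior with multinomial counts c, the posterior is Dirichlet(α + c) componentwise.
Subtract each count from the matching posterior parameter: 7−4=3, 25−18=7, 21−16=5, 9−4=5.

Dirichlet(3, 7, 5, 5)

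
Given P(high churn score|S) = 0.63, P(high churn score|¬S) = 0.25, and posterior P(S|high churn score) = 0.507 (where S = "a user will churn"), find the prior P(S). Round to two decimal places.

In odds form, posterior odds = prior odds × likelihood ratio, so prior odds = posterior odds ÷ LR.
Posterior odds = 0.507/(1−0.507) = 1.0284. LR = 0.63/0.25 = 2.5200.
Prior odds = 1.0284/2.5200 = 0.4081, so P(S) = 0.4081/(1+0.4081) ≈ 0.29.

P(S) = 0.29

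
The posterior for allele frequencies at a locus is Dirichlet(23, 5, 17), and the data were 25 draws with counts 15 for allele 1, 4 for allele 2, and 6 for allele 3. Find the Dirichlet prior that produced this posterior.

Dirichlet(8, 1, 11)

For a Dirichlet(α) prior with multinomial counts c, the posterior is Dirichlet(α + c) componentwise.
Subtract each count from the matching posterior parameter: 23−15=8, 5−4=1, 17−6=11.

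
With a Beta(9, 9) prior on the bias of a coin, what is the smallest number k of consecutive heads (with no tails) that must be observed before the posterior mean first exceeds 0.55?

After k heads and 0 tails the posterior is Beta(9+k, 9), with mean (9+k)/(9+9+k).
Set (9+k)/(18+k) > 0.55 and solve: k > (0.55·18 − 9)/(1 − 0.55) = 2.000.
The smallest integer exceeding 2.000 is 3, and checking k=3: (12)/(21) = 0.5714 > 0.55.

k = 3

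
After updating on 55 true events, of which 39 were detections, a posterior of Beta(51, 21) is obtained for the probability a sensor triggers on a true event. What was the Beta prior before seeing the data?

Beta(12, 5)

A Beta(α, β) prior with s successes and f failures in binomial data gives a Beta(α+s, β+f) posterior.
So α = 51 − 39 = 12 and β = 21 − 16 = 5.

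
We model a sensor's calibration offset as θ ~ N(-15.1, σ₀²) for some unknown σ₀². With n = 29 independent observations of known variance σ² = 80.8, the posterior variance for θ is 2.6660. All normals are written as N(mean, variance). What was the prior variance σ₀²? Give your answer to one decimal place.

σ₀² = 61.8

For the Normal–Normal model with known σ², precisions add: τ_n = τ₀ + n/σ².
So 1/σ₀² = 1/2.6660 − 29/80.8 = 0.375094 − 0.358911 = 0.016183.
Hence σ₀² = 1/0.016183 ≈ 61.8.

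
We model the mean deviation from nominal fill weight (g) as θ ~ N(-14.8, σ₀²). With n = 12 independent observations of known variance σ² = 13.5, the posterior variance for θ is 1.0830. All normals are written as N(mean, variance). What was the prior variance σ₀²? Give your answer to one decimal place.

Posterior precision equals prior precision plus data precision: 1/σ_n² = 1/σ₀² + n/σ².
So 1/σ₀² = 1/1.0830 − 12/13.5 = 0.923361 − 0.888889 = 0.034472.
Hence σ₀² = 1/0.034472 ≈ 29.0.

σ₀² = 29.0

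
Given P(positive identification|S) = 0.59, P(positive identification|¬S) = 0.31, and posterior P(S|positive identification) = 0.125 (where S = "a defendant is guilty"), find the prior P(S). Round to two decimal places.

P(S) = 0.07

In odds form, posterior odds = prior odds × likelihood ratio, so prior odds = posterior odds ÷ LR.
Posterior odds = 0.125/(1−0.125) = 0.1429. LR = 0.59/0.31 = 1.9032.
Prior odds = 0.1429/1.9032 = 0.0751, so P(S) = 0.0751/(1+0.0751) ≈ 0.07.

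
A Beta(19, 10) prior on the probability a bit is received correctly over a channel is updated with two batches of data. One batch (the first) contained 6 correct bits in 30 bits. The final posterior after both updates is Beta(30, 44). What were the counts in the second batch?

Sequential conjugate updates are equivalent to a single update on the pooled data, so total successes = posterior α − prior α and total failures = posterior β − prior β.
Total across both batches: 30−19=11 correct bits, 44−10=34 errors.
Subtract the first batch: 11−6=5 correct bits and 34−24=10 errors.

5 correct bits and 10 errors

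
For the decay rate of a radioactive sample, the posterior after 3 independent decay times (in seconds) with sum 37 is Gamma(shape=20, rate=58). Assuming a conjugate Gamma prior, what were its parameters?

For an exponential likelihood with a Gamma(α, β) prior on the rate, n observations with total T give posterior Gamma(α+n, β+T).
So α = 20 − 3 = 17 and β = 58 − 37 = 21.

Gamma(shape=17, rate=21)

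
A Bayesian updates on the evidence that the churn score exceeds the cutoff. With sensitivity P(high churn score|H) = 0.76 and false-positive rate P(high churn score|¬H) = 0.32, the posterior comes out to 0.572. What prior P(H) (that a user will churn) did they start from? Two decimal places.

Bayes' rule in odds form gives O(H|E) = O(H)·[P(E|H)/P(E|¬H)], hence O(H) = O(H|E)/LR.
Posterior odds = 0.572/(1−0.572) = 1.3364. LR = 0.76/0.32 = 2.3750.
Prior odds = 1.3364/2.3750 = 0.5627, so P(H) = 0.5627/(1+0.5627) ≈ 0.36.

P(H) = 0.36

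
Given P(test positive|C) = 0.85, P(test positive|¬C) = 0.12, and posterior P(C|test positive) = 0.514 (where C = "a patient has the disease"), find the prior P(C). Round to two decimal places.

P(C) = 0.13

In odds form, posterior odds = prior odds × likelihood ratio, so prior odds = posterior odds ÷ LR.
Posterior odds = 0.514/(1−0.514) = 1.0576. LR = 0.85/0.12 = 7.0833.
Prior odds = 1.0576/7.0833 = 0.1493, so P(C) = 0.1493/(1+0.1493) ≈ 0.13.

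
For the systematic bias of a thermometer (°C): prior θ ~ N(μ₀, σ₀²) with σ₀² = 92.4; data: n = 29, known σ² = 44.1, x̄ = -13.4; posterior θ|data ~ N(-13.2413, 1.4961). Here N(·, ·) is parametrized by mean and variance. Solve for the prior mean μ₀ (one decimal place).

The posterior mean is a precision-weighted average: μ_n = (τ₀μ₀ + τ_data·x̄)/(τ₀+τ_data), with τ₀=1/σ₀² and τ_data=n/σ².
Here τ₀ = 1/92.4 = 0.010823 and τ_data = 29/44.1 = 0.657596, so τ_n = 0.668419.
Rearranging for μ₀: μ₀ = (μ_n·τ_n − τ_data·x̄)/τ₀ = (-13.2413·0.668419 − 0.657596·-13.4) / 0.010823 = -0.038950/0.010823 ≈ -3.6.

μ₀ = -3.6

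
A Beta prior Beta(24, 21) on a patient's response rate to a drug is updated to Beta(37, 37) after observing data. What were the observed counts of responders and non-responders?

13 responders and 16 non-responders

Under Beta–binomial conjugacy the posterior parameters are (a+s, b+f).
Match parameters: s=37−24=13, f=37−21=16.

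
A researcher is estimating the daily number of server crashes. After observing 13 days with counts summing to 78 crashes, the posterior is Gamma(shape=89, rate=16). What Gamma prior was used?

Gamma(shape=11, rate=3)

Gamma–Poisson conjugacy: posterior shape = α + Σxᵢ, posterior rate = β + n.
So α = 89 − 78 = 11 and β = 16 − 13 = 3.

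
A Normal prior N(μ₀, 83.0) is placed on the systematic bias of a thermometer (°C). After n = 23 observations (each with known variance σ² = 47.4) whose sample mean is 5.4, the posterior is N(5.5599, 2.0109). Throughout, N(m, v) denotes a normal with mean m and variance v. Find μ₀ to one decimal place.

μ₀ = 12.0

The posterior mean is a precision-weighted average: μ_n = (τ₀μ₀ + τ_data·x̄)/(τ₀+τ_data), with τ₀=1/σ₀² and τ_data=n/σ².
Here τ₀ = 1/83.0 = 0.012048 and τ_data = 23/47.4 = 0.485232, so τ_n = 0.497280.
Rearranging for μ₀: μ₀ = (μ_n·τ_n − τ_data·x̄)/τ₀ = (5.5599·0.497280 − 0.485232·5.4) / 0.012048 = 0.144574/0.012048 ≈ 12.0.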